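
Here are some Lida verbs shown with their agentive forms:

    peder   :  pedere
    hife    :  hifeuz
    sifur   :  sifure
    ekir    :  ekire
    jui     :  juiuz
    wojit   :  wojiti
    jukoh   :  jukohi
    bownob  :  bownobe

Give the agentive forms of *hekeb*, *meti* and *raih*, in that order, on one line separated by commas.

The suffix is conditioned by the final sound: -i when the stem ends in a voiceless consonant (*wojit*, *jukoh*); -e when the stem ends in a voiced consonant (*peder*, *sifur*, *ekir*, *bownob*); -uz when the stem ends in a vowel (*hife*, *jui*).
The final sound of *hekeb* is /b/, which is a voiced consonant, so the suffix is -e, giving *hekebe*.
*meti* — final sound /i/ (a vowel) → -uz → *metiuz*.
Since the final sound of *raih* is /h/ (a voiceless consonant), it takes -i, giving *raihi*.

hekebe, metiuz, raihi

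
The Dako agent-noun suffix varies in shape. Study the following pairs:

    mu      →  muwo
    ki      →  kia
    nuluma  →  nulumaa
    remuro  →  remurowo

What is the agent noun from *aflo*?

aflowo

Looking at the last vowel of each stem: -wo when the last vowel of the stem is a rounded vowel (*mu*, *remuro*); -a when the last vowel of the stem is an unrounded vowel (*ki*, *nuluma*).
*aflo*: last vowel = /o/, a rounded vowel → -wo → *aflowo*.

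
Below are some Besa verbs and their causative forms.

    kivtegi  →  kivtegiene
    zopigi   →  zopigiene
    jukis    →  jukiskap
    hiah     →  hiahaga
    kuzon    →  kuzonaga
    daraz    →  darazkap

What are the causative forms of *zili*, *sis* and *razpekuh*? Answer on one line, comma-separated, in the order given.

Looking at the final sound of each stem: -kap when the stem ends in a sibilant (*jukis*, *daraz*); -aga when the stem ends in a non-sibilant consonant (*hiah*, *kuzon*); -ene when the stem ends in a vowel (*kivtegi*, *zopigi*).
*zili*: final sound = /i/, a vowel → -ene → *ziliene*.
The final sound of *sis* is /s/, which is a sibilant, so the suffix is -kap, giving *siskap*.
*razpekuh* — final sound /h/ (a non-sibilant consonant) → -aga → *razpekuhaga*.

ziliene, siskap, razpekuhaga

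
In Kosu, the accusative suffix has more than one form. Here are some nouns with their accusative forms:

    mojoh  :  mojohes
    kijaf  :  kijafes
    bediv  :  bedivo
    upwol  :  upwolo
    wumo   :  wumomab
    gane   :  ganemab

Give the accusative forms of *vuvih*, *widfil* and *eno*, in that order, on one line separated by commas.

The pattern is voicing of the final sound: -es when the stem ends in a voiceless consonant (*mojoh*, *kijaf*); -o when the stem ends in a voiced consonant (*bediv*, *upwol*); -mab when the stem ends in a vowel (*wumo*, *gane*).
Since the final sound of *vuvih* is /h/ (a voiceless consonant), it takes -es, giving *vuvihes*.
*widfil*: final sound = /l/, a voiced consonant → -o → *widfilo*.
Since the final sound of *eno* is /o/ (a vowel), it takes -mab, giving *enomab*.

vuvihes, widfilo, enomab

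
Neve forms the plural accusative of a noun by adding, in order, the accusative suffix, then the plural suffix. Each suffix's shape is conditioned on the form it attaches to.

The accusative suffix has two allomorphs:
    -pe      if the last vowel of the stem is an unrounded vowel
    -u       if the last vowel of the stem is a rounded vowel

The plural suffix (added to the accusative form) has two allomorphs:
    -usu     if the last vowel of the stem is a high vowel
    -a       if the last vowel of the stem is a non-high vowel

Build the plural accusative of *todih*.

todihpea

*todih*: last vowel = /i/, an unrounded vowel → -pe → *todihpe*.
Since the last vowel of the accusative form *todihpe* is /e/ (a non-high vowel), it takes -a, giving *todihpea*.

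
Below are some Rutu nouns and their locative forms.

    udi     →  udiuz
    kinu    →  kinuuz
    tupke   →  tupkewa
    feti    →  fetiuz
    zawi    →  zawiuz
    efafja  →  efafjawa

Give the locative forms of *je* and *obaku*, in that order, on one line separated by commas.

The alternation tracks the last vowel of the stem — -uz when the last vowel of the stem is a high vowel (*udi*, *kinu*, *feti*, *zawi*); -wa when the last vowel of the stem is a non-high vowel (*tupke*, *efafja*).
Since the last vowel of *je* is /e/ (a non-high vowel), it takes -wa, giving *jewa*.
Since the last vowel of *obaku* is /u/ (a high vowel), it takes -uz, giving *obakuuz*.

jewa, obakuuz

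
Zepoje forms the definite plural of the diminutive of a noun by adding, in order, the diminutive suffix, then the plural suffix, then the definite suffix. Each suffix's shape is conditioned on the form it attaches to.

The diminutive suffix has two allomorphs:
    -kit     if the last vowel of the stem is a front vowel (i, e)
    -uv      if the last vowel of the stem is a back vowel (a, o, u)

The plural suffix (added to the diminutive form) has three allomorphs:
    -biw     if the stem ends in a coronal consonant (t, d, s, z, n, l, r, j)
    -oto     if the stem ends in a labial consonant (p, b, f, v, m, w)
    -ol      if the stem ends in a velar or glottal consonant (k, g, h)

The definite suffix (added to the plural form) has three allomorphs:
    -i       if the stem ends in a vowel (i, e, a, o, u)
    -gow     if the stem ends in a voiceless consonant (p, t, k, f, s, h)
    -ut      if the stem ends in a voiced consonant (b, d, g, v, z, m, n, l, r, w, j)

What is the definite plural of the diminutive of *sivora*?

*sivora* — last vowel /a/ (a back vowel) → -uv → *sivorauv*.
The diminutive form *sivorauv*: final consonant = /v/, labial → -oto → *sivorauvoto*.
The plural form *sivorauvoto*: final sound = /o/, a vowel → -i → *sivorauvotoi*.

sivorauvotoi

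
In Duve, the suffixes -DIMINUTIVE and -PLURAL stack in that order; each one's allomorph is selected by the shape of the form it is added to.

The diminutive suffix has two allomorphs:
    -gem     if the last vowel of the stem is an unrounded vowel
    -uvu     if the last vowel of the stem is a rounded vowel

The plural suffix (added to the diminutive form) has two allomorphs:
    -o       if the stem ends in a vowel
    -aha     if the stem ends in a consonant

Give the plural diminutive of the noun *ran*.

The last vowel of *ran* is /a/, which is an unrounded vowel, so the diminutive suffix is -gem, giving *rangem*.
The diminutive form *rangem*: final sound = /m/, a consonant → -aha → *rangemaha*.

rangemaha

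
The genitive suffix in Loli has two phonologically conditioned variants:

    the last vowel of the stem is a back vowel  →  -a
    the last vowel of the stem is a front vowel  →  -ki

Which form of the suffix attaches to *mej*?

*mej*: last vowel = /e/, a front vowel → -ki.

-ki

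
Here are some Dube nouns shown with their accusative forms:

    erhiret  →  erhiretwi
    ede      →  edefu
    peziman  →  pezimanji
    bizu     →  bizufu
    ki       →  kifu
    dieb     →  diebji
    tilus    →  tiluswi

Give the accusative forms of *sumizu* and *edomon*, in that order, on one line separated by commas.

The suffix is conditioned by the final sound: -wi when the stem ends in a voiceless consonant (*erhiret*, *tilus*); -ji when the stem ends in a voiced consonant (*peziman*, *dieb*); -fu when the stem ends in a vowel (*ede*, *bizu*, *ki*).
*sumizu*: final sound = /u/, a vowel → -fu → *sumizufu*.
*edomon* — final sound /n/ (a voiced consonant) → -ji → *edomonji*.

sumizufu, edomonji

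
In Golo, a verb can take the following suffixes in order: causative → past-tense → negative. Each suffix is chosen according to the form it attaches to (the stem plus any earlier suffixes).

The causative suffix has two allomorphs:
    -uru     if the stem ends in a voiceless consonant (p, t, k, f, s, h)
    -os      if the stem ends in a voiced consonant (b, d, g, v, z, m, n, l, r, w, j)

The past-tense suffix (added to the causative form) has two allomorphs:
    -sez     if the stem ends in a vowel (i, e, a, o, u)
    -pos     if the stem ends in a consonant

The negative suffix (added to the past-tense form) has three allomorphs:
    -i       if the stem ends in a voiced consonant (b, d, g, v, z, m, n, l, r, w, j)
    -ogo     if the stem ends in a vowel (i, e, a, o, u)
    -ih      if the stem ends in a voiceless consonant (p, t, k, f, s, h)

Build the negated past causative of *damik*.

damikurusezi

*damik*: final consonant = /k/, voiceless → -uru → *damikuru*.
The causative form *damikuru* — final sound /u/ (a vowel) → -sez → *damikurusez*.
Since the final sound of the past-tense form *damikurusez* is /z/ (a voiced consonant), it takes -i, giving *damikurusezi*.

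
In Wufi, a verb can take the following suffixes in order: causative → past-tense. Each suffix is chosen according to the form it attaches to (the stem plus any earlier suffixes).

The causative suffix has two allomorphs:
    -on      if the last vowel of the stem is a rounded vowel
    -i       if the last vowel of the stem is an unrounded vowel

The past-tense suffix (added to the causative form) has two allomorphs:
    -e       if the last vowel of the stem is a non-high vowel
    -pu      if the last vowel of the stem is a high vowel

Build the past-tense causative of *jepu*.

jepuone

The last vowel of *jepu* is /u/, which is a rounded vowel, so the causative suffix is -on, giving *jepuon*.
The causative form *jepuon*: last vowel = /o/, a non-high vowel → -e → *jepuone*.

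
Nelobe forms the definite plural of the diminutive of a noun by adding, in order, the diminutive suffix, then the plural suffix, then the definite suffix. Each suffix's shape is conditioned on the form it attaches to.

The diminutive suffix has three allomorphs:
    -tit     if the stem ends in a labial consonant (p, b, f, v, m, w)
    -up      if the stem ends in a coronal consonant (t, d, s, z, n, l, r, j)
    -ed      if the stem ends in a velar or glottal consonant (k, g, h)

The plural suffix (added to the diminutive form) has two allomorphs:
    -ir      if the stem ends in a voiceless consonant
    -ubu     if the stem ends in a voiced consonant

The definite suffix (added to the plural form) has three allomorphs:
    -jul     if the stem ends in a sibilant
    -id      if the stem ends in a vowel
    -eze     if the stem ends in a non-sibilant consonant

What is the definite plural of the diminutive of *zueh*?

zuehedubuid

Since the final consonant of *zueh* is /h/ (velar/glottal), it takes -ed, giving *zuehed*.
Since the final consonant of the diminutive form *zuehed* is /d/ (voiced), it takes -ubu, giving *zuehedubu*.
The final sound of the plural form *zuehedubu* is /u/, which is a vowel, so the definite suffix is -id, giving *zuehedubuid*.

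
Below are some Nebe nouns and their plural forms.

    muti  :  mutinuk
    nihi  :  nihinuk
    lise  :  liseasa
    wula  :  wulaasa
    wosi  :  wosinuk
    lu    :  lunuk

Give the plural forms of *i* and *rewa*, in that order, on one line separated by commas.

Looking at the last vowel of each stem: -nuk when the last vowel of the stem is a high vowel (*muti*, *nihi*, *wosi*, *lu*); -asa when the last vowel of the stem is a non-high vowel (*lise*, *wula*).
The last vowel of *i* is /i/, which is a high vowel, so the suffix is -nuk, giving *inuk*.
*rewa* — last vowel /a/ (a non-high vowel) → -asa → *rewaasa*.

inuk, rewaasa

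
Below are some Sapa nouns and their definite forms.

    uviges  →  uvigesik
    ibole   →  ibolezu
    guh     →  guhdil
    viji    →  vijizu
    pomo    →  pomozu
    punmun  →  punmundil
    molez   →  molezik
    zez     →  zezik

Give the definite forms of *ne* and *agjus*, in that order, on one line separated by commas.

nezu, agjusik

The pattern is sibilance of the final sound: -ik when the stem ends in a sibilant (*uviges*, *molez*, *zez*); -dil when the stem ends in a non-sibilant consonant (*guh*, *punmun*); -zu when the stem ends in a vowel (*ibole*, *viji*, *pomo*).
*ne*: final sound = /e/, a vowel → -zu → *nezu*.
*agjus* — final sound /s/ (a sibilant) → -ik → *agjusik*.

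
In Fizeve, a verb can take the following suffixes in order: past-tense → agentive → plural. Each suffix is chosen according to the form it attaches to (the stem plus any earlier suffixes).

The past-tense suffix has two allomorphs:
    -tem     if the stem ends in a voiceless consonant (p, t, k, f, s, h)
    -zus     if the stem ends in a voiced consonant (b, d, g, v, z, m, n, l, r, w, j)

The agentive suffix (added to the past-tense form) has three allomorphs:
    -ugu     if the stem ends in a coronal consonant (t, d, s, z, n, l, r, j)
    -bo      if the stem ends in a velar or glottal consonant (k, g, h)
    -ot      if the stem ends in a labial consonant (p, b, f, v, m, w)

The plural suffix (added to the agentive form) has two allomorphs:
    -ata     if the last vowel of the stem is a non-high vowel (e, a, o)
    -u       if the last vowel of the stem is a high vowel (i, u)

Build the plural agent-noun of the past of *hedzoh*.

hedzohtemotata

*hedzoh* — final consonant /h/ (voiceless) → -tem → *hedzohtem*.
The past-tense form *hedzohtem*: final consonant = /m/, labial → -ot → *hedzohtemot*.
The agentive form *hedzohtemot* — last vowel /o/ (a non-high vowel) → -ata → *hedzohtemotata*.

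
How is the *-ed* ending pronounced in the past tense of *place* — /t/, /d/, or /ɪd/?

/t/

The stem *place* ends in a voiceless consonant other than /t/.
The -ed suffix is realized as /ɪd/ after /t, d/; as /t/ after other voiceless consonants; and as /d/ after other voiced sounds.
So -ed on *place* is pronounced /t/.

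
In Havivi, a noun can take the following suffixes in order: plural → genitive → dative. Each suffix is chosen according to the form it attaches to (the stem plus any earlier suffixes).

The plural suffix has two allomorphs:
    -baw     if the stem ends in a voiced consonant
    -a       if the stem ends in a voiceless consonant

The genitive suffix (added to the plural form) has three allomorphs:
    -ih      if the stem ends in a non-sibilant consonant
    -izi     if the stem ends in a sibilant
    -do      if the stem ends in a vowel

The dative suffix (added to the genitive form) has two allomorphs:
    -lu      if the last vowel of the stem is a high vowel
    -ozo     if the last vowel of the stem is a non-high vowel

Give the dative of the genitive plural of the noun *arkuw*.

arkuwbawihlu

*arkuw*: final consonant = /w/, voiced → -baw → *arkuwbaw*.
The plural form *arkuwbaw*: final sound = /w/, a non-sibilant consonant → -ih → *arkuwbawih*.
The genitive form *arkuwbawih* — last vowel /i/ (a high vowel) → -lu → *arkuwbawihlu*.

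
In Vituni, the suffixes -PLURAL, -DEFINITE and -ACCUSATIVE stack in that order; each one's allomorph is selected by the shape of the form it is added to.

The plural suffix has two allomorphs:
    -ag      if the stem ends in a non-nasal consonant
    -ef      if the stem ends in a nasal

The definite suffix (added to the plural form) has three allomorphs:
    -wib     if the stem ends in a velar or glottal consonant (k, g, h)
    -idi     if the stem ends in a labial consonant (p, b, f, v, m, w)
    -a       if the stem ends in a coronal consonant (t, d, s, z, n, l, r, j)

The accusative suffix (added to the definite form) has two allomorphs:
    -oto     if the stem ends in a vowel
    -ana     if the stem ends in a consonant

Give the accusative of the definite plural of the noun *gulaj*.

*gulaj*: final consonant = /j/, non-nasal → -ag → *gulajag*.
The plural form *gulajag*: final consonant = /g/, velar/glottal → -wib → *gulajagwib*.
Since the final sound of the definite form *gulajagwib* is /b/ (a consonant), it takes -ana, giving *gulajagwibana*.

gulajagwibana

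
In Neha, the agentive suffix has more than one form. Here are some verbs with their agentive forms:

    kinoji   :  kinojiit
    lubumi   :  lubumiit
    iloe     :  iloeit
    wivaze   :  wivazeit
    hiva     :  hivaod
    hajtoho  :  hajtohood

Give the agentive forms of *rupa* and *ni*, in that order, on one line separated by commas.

rupaod, niit

The pattern is front/back vowel harmony: -it when the last vowel of the stem is a front vowel (*kinoji*, *lubumi*, *iloe*, *wivaze*); -od when the last vowel of the stem is a back vowel (*hiva*, *hajtoho*).
*rupa*: last vowel = /a/, a back vowel → -od → *rupaod*.
Since the last vowel of *ni* is /i/ (a front vowel), it takes -it, giving *niit*.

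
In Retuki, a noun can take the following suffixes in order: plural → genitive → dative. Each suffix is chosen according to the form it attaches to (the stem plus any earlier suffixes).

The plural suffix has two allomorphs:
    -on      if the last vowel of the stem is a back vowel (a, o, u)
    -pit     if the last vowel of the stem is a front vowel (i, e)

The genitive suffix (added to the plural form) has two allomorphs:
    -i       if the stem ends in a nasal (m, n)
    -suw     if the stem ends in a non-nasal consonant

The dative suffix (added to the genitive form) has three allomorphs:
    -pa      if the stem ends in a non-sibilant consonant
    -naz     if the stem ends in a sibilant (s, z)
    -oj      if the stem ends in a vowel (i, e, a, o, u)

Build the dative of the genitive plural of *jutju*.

Since the last vowel of *jutju* is /u/ (a back vowel), it takes -on, giving *jutjuon*.
Since the final consonant of the plural form *jutjuon* is /n/ (a nasal), it takes -i, giving *jutjuoni*.
The genitive form *jutjuoni*: final sound = /i/, a vowel → -oj → *jutjuonioj*.

jutjuonioj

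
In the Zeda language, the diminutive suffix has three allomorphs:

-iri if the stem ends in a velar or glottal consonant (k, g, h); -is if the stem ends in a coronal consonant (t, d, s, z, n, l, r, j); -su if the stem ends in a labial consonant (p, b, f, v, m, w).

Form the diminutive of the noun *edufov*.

*edufov* — final consonant /v/ (labial) → -su → *edufovsu*.

edufovsu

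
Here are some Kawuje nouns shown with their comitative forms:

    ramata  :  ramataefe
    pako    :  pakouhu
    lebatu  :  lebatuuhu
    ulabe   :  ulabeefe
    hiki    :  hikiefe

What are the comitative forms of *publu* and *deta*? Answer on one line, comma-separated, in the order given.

The alternation tracks the last vowel of the stem — -uhu when the last vowel of the stem is a rounded vowel (*pako*, *lebatu*); -efe when the last vowel of the stem is an unrounded vowel (*ramata*, *ulabe*, *hiki*).
The last vowel of *publu* is /u/, which is a rounded vowel, so the suffix is -uhu, giving *publuuhu*.
Since the last vowel of *deta* is /a/ (an unrounded vowel), it takes -efe, giving *detaefe*.

publuuhu, detaefe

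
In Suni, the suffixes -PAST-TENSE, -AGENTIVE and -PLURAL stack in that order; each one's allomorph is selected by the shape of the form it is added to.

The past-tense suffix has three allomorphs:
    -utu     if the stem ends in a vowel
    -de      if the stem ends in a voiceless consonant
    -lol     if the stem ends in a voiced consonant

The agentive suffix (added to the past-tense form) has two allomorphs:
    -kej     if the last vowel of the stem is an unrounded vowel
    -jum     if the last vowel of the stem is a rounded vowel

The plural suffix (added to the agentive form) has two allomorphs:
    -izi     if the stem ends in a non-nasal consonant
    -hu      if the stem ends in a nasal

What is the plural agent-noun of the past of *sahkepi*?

sahkepiutujumhu

*sahkepi*: final sound = /i/, a vowel → -utu → *sahkepiutu*.
The past-tense form *sahkepiutu* — last vowel /u/ (a rounded vowel) → -jum → *sahkepiutujum*.
The final consonant of the agentive form *sahkepiutujum* is /m/, which is a nasal, so the plural suffix is -hu, giving *sahkepiutujumhu*.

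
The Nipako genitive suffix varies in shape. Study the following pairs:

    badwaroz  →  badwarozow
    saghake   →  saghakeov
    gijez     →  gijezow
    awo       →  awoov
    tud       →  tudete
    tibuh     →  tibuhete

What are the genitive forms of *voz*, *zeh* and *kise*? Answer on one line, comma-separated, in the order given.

Looking at the final sound of each stem: -ow when the stem ends in a sibilant (*badwaroz*, *gijez*); -ete when the stem ends in a non-sibilant consonant (*tud*, *tibuh*); -ov when the stem ends in a vowel (*saghake*, *awo*).
*voz*: final sound = /z/, a sibilant → -ow → *vozow*.
*zeh*: final sound = /h/, a non-sibilant consonant → -ete → *zehete*.
Since the final sound of *kise* is /e/ (a vowel), it takes -ov, giving *kiseov*.

vozow, zehete, kiseov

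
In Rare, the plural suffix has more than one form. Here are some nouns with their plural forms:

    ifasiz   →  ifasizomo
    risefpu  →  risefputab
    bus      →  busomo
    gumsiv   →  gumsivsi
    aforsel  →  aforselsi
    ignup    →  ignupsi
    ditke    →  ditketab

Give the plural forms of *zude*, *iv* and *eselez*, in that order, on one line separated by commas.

zudetab, ivsi, eselezomo

The alternation tracks the final sound of the stem — -omo when the stem ends in a sibilant (*ifasiz*, *bus*); -si when the stem ends in a non-sibilant consonant (*gumsiv*, *aforsel*, *ignup*); -tab when the stem ends in a vowel (*risefpu*, *ditke*).
The final sound of *zude* is /e/, which is a vowel, so the suffix is -tab, giving *zudetab*.
Since the final sound of *iv* is /v/ (a non-sibilant consonant), it takes -si, giving *ivsi*.
Since the final sound of *eselez* is /z/ (a sibilant), it takes -omo, giving *eselezomo*.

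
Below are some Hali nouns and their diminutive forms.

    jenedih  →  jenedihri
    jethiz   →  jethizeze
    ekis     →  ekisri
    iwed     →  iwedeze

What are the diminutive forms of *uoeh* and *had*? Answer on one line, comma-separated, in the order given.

uoehri, hadeze

The suffix is conditioned by the final consonant: -ri when the stem ends in a voiceless consonant (*jenedih*, *ekis*); -eze when the stem ends in a voiced consonant (*jethiz*, *iwed*).
The final consonant of *uoeh* is /h/, which is voiceless, so the suffix is -ri, giving *uoehri*.
*had*: final consonant = /d/, voiced → -eze → *hadeze*.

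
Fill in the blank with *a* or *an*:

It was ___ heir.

The indefinite article is chosen by the initial *sound* of the following word, not its spelling.
*heir* begins with the sound /ɛ/ (silent h) — a vowel sound.
So the article is *an*: It was an heir.

an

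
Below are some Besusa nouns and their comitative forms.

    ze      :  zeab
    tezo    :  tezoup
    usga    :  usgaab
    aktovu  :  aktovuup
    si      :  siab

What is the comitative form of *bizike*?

The alternation tracks the last vowel of the stem — -up when the last vowel of the stem is a rounded vowel (*tezo*, *aktovu*); -ab when the last vowel of the stem is an unrounded vowel (*ze*, *usga*, *si*).
Since the last vowel of *bizike* is /e/ (an unrounded vowel), it takes -ab, giving *bizikeab*.

bizikeab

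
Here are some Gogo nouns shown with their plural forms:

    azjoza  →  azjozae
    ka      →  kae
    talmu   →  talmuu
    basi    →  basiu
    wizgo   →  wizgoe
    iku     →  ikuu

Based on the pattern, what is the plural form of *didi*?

didiu

The pattern is height harmony: -u when the last vowel of the stem is a high vowel (*talmu*, *basi*, *iku*); -e when the last vowel of the stem is a non-high vowel (*azjoza*, *ka*, *wizgo*).
*didi*: last vowel = /i/, a high vowel → -u → *didiu*.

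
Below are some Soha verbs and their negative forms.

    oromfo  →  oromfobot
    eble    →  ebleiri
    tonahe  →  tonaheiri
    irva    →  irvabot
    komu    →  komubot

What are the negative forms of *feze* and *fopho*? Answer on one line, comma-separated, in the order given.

fezeiri, fophobot

The alternation tracks the last vowel of the stem — -iri when the last vowel of the stem is a front vowel (*eble*, *tonahe*); -bot when the last vowel of the stem is a back vowel (*oromfo*, *irva*, *komu*).
*feze* — last vowel /e/ (a front vowel) → -iri → *fezeiri*.
Since the last vowel of *fopho* is /o/ (a back vowel), it takes -bot, giving *fophobot*.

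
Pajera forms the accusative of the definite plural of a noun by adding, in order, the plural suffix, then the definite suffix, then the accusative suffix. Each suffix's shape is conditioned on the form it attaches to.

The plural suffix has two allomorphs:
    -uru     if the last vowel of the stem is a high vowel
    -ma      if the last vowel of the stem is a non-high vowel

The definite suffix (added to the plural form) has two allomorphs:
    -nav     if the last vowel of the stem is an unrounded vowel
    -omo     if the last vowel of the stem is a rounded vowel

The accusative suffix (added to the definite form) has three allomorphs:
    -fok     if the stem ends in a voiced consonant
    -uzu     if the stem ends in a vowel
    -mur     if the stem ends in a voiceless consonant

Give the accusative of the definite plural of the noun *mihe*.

mihemanavfok

*mihe* — last vowel /e/ (a non-high vowel) → -ma → *mihema*.
The last vowel of the plural form *mihema* is /a/, which is an unrounded vowel, so the definite suffix is -nav, giving *mihemanav*.
The definite form *mihemanav* — final sound /v/ (a voiced consonant) → -fok → *mihemanavfok*.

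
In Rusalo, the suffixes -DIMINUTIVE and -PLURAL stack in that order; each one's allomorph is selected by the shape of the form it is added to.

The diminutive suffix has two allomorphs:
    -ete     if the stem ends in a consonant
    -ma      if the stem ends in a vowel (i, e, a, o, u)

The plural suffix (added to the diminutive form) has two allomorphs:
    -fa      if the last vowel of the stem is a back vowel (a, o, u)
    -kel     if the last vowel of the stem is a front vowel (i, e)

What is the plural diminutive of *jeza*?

jezamafa

Since the final sound of *jeza* is /a/ (a vowel), it takes -ma, giving *jezama*.
The last vowel of the diminutive form *jezama* is /a/, which is a back vowel, so the plural suffix is -fa, giving *jezamafa*.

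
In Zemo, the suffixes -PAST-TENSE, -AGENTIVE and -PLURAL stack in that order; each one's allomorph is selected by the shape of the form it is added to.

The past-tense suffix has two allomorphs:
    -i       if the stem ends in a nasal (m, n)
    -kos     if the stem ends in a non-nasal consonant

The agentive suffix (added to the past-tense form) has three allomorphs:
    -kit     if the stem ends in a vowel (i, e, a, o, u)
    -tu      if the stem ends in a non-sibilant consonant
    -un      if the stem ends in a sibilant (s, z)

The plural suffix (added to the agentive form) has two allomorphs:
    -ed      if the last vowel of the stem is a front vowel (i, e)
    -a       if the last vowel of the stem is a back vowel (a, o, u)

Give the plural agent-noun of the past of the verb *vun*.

The final consonant of *vun* is /n/, which is a nasal, so the past-tense suffix is -i, giving *vuni*.
The past-tense form *vuni* — final sound /i/ (a vowel) → -kit → *vunikit*.
The agentive form *vunikit* — last vowel /i/ (a front vowel) → -ed → *vunikited*.

vunikited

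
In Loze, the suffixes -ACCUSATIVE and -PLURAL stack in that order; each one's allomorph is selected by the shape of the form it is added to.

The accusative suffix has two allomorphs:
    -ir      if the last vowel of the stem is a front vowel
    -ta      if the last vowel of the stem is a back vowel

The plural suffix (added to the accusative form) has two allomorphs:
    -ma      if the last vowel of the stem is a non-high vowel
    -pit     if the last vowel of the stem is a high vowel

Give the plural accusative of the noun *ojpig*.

ojpigirpit

*ojpig* — last vowel /i/ (a front vowel) → -ir → *ojpigir*.
The accusative form *ojpigir* — last vowel /i/ (a high vowel) → -pit → *ojpigirpit*.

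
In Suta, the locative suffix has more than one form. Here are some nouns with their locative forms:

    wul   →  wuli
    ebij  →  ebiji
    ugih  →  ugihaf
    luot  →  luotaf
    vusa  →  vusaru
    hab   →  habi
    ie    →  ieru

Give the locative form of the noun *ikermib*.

The suffix is conditioned by the final sound: -af when the stem ends in a voiceless consonant (*ugih*, *luot*); -i when the stem ends in a voiced consonant (*wul*, *ebij*, *hab*); -ru when the stem ends in a vowel (*vusa*, *ie*).
*ikermib* — final sound /b/ (a voiced consonant) → -i → *ikermibi*.

ikermibi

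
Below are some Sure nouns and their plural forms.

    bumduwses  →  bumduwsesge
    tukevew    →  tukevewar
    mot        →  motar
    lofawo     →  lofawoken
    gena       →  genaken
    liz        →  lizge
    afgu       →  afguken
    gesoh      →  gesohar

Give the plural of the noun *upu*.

upuken

The pattern is sibilance of the final sound: -ge when the stem ends in a sibilant (*bumduwses*, *liz*); -ar when the stem ends in a non-sibilant consonant (*tukevew*, *mot*, *gesoh*); -ken when the stem ends in a vowel (*lofawo*, *gena*, *afgu*).
*upu*: final sound = /u/, a vowel → -ken → *upuken*.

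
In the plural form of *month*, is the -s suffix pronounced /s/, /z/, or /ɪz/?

/s/

The stem *month* ends in a voiceless non-sibilant consonant.
The plural suffix surfaces as /ɪz/ after sibilants, /s/ after other voiceless consonants, and /z/ after other voiced sounds.
So the plural -s on *month* is pronounced /s/.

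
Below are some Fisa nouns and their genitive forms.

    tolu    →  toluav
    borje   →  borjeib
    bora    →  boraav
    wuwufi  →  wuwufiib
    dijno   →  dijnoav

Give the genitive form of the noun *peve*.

peveib

Looking at the last vowel of each stem: -ib when the last vowel of the stem is a front vowel (*borje*, *wuwufi*); -av when the last vowel of the stem is a back vowel (*tolu*, *bora*, *dijno*).
Since the last vowel of *peve* is /e/ (a front vowel), it takes -ib, giving *peveib*.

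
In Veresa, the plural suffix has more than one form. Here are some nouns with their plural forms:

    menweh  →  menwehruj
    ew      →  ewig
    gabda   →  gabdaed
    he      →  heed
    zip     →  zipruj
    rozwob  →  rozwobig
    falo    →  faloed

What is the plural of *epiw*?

The alternation tracks the final sound of the stem — -ruj when the stem ends in a voiceless consonant (*menweh*, *zip*); -ig when the stem ends in a voiced consonant (*ew*, *rozwob*); -ed when the stem ends in a vowel (*gabda*, *he*, *falo*).
*epiw* — final sound /w/ (a voiced consonant) → -ig → *epiwig*.

epiwig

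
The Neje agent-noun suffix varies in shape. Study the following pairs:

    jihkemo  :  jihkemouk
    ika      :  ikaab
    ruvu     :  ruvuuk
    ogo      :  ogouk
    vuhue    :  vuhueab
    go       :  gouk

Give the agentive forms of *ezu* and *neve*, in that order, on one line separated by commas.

ezuuk, neveab

The suffix is conditioned by the last vowel: -uk when the last vowel of the stem is a rounded vowel (*jihkemo*, *ruvu*, *ogo*, *go*); -ab when the last vowel of the stem is an unrounded vowel (*ika*, *vuhue*).
Since the last vowel of *ezu* is /u/ (a rounded vowel), it takes -uk, giving *ezuuk*.
*neve*: last vowel = /e/, an unrounded vowel → -ab → *neveab*.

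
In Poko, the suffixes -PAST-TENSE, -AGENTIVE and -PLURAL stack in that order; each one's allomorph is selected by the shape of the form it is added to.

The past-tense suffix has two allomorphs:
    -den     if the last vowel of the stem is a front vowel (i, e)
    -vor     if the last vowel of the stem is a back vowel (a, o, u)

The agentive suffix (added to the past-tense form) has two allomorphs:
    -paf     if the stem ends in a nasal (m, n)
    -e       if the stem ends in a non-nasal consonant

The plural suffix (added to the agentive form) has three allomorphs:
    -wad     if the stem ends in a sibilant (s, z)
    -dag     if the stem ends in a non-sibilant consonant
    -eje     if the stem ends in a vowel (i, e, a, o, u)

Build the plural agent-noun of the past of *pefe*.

*pefe*: last vowel = /e/, a front vowel → -den → *pefeden*.
The final consonant of the past-tense form *pefeden* is /n/, which is a nasal, so the agentive suffix is -paf, giving *pefedenpaf*.
The agentive form *pefedenpaf* — final sound /f/ (a non-sibilant consonant) → -dag → *pefedenpafdag*.

pefedenpafdag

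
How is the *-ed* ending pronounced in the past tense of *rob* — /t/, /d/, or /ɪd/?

/d/

The stem *rob* ends in a voiced sound other than /d/.
The -ed suffix is realized as /ɪd/ after /t, d/; as /t/ after other voiceless consonants; and as /d/ after other voiced sounds.
So -ed on *rob* is pronounced /d/.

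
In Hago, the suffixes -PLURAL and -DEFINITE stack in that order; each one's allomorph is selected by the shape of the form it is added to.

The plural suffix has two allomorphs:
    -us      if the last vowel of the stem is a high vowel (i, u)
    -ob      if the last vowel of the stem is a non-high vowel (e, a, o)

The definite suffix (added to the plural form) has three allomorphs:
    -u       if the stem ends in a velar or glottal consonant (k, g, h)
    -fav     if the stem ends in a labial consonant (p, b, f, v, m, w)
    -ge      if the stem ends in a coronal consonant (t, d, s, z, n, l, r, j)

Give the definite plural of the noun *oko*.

okoobfav

The last vowel of *oko* is /o/, which is a non-high vowel, so the plural suffix is -ob, giving *okoob*.
The final consonant of the plural form *okoob* is /b/, which is labial, so the definite suffix is -fav, giving *okoobfav*.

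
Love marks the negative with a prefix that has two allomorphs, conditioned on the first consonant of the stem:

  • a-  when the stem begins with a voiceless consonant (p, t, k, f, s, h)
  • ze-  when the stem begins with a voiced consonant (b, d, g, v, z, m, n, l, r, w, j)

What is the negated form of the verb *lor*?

zelor

*lor*: first consonant = /l/, voiced → ze- → *zelor*.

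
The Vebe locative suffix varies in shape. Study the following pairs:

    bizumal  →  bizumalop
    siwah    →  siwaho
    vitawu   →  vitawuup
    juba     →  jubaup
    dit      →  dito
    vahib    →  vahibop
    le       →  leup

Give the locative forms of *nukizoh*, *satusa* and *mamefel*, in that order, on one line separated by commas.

The suffix is conditioned by the final sound: -o when the stem ends in a voiceless consonant (*siwah*, *dit*); -op when the stem ends in a voiced consonant (*bizumal*, *vahib*); -up when the stem ends in a vowel (*vitawu*, *juba*, *le*).
*nukizoh*: final sound = /h/, a voiceless consonant → -o → *nukizoho*.
The final sound of *satusa* is /a/, which is a vowel, so the suffix is -up, giving *satusaup*.
*mamefel*: final sound = /l/, a voiced consonant → -op → *mamefelop*.

nukizoho, satusaup, mamefelop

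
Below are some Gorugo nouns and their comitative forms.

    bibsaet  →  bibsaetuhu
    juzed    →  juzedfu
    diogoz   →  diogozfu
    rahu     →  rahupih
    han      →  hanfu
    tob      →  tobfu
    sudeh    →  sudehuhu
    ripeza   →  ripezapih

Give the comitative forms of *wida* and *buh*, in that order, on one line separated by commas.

The suffix is conditioned by the final sound: -uhu when the stem ends in a voiceless consonant (*bibsaet*, *sudeh*); -fu when the stem ends in a voiced consonant (*juzed*, *diogoz*, *han*, *tob*); -pih when the stem ends in a vowel (*rahu*, *ripeza*).
The final sound of *wida* is /a/, which is a vowel, so the suffix is -pih, giving *widapih*.
*buh* — final sound /h/ (a voiceless consonant) → -uhu → *buhuhu*.

widapih, buhuhu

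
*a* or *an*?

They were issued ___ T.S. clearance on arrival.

The indefinite article is chosen by the initial *sound* of the following word, not its spelling.
The initialism *T.S.* is read letter by letter; the first letter, T, is pronounced /tiː/, which begins with a consonant sound.
So the article is *a*: They were issued a T.S. clearance on arrival.

a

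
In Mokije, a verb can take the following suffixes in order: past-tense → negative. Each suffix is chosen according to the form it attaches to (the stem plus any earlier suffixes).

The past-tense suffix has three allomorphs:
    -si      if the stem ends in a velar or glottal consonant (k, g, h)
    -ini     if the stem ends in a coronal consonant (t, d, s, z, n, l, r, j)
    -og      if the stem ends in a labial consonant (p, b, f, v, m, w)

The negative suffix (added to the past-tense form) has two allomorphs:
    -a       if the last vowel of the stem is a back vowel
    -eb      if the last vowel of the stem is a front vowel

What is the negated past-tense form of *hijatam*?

hijatamoga

The final consonant of *hijatam* is /m/, which is labial, so the past-tense suffix is -og, giving *hijatamog*.
Since the last vowel of the past-tense form *hijatamog* is /o/ (a back vowel), it takes -a, giving *hijatamoga*.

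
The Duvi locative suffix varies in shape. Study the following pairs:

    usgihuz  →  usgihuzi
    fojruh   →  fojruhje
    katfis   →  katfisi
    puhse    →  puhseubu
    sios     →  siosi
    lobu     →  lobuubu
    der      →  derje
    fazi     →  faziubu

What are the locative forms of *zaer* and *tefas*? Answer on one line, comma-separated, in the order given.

zaerje, tefasi

The pattern is sibilance of the final sound: -i when the stem ends in a sibilant (*usgihuz*, *katfis*, *sios*); -je when the stem ends in a non-sibilant consonant (*fojruh*, *der*); -ubu when the stem ends in a vowel (*puhse*, *lobu*, *fazi*).
The final sound of *zaer* is /r/, which is a non-sibilant consonant, so the suffix is -je, giving *zaerje*.
*tefas*: final sound = /s/, a sibilant → -i → *tefasi*.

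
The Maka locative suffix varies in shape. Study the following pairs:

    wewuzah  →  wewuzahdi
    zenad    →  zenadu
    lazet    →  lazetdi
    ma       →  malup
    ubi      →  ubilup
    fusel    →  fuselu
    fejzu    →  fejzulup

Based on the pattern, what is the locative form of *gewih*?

gewihdi

Looking at the final sound of each stem: -di when the stem ends in a voiceless consonant (*wewuzah*, *lazet*); -u when the stem ends in a voiced consonant (*zenad*, *fusel*); -lup when the stem ends in a vowel (*ma*, *ubi*, *fejzu*).
The final sound of *gewih* is /h/, which is a voiceless consonant, so the suffix is -di, giving *gewihdi*.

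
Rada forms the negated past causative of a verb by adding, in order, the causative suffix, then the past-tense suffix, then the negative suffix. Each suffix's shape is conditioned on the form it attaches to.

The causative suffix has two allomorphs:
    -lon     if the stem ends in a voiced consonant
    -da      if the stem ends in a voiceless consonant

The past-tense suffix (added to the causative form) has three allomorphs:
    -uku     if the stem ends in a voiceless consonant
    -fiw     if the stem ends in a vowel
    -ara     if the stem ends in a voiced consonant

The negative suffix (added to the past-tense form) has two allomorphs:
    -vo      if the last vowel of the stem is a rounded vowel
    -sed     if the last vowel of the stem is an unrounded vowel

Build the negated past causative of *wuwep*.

*wuwep* — final consonant /p/ (voiceless) → -da → *wuwepda*.
Since the final sound of the causative form *wuwepda* is /a/ (a vowel), it takes -fiw, giving *wuwepdafiw*.
The past-tense form *wuwepdafiw* — last vowel /i/ (an unrounded vowel) → -sed → *wuwepdafiwsed*.

wuwepdafiwsed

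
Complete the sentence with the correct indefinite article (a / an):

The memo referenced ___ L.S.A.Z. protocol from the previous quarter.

an

The indefinite article is chosen by the initial *sound* of the following word, not its spelling.
The initialism *L.S.A.Z.* is read letter by letter; the first letter, L, is pronounced /ɛl/, which begins with a vowel sound.
So the article is *an*: The memo referenced an L.S.A.Z. protocol from the previous quarter.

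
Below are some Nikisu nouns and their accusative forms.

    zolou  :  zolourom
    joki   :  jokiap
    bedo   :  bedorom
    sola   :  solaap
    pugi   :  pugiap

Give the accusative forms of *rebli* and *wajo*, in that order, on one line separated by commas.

rebliap, wajorom

Looking at the last vowel of each stem: -rom when the last vowel of the stem is a rounded vowel (*zolou*, *bedo*); -ap when the last vowel of the stem is an unrounded vowel (*joki*, *sola*, *pugi*).
Since the last vowel of *rebli* is /i/ (an unrounded vowel), it takes -ap, giving *rebliap*.
*wajo*: last vowel = /o/, a rounded vowel → -rom → *wajorom*.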